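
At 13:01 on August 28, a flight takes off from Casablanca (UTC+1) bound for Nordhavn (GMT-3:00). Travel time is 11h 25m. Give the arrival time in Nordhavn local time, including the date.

20:26 on August 28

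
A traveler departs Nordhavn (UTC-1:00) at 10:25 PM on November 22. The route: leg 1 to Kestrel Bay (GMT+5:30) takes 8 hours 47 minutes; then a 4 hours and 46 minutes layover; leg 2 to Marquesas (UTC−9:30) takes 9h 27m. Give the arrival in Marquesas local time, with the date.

12:55 PM on November 23

Convert departure to UTC: 10:25 PM + 1:00 = 11:25 PM UTC on Nov 22.
Add 8 hours 47 minutes leg 1 → 8:12 AM UTC (Nov 23).
Add 4 hours and 46 minutes layover in Kestrel Bay → 12:58 PM UTC.
Add 9 hours and 27 minutes leg 2 → 10:25 PM UTC.
Marquesas is UTC−9:30, so local arrival = 10:25 PM − 9:30 = 12:55 PM on Nov 23.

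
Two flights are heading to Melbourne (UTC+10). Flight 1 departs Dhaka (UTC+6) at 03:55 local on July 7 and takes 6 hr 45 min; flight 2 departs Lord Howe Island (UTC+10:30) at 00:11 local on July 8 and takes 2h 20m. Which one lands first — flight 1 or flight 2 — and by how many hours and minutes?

Flight 1 in UTC: 03:55 − 6:00 = 21:55 on Jul 6.
+6 hours 45 minutes → arrive 04:40 UTC on Jul 7.
Flight 2 in UTC: 00:11 − 10:30 = 13:41 on Jul 7.
+2 hours 20 minutes → arrive 16:01 UTC on Jul 7.
Flight 1 lands earlier by 11 hours 21 minutes.

the first, by 11 hours 21 minutes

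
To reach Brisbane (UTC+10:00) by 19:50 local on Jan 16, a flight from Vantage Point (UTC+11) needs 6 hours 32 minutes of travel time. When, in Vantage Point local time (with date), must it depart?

Target arrival in UTC: 19:50 − 10:00 = 09:50 on Jan 16.
Subtract 6 hours and 32 minutes → departure 03:18 UTC on Jan 16.
Vantage Point is UTC+11:00: 03:18 + 11:00 = 14:18 on Jan 16.

14:18 on January 16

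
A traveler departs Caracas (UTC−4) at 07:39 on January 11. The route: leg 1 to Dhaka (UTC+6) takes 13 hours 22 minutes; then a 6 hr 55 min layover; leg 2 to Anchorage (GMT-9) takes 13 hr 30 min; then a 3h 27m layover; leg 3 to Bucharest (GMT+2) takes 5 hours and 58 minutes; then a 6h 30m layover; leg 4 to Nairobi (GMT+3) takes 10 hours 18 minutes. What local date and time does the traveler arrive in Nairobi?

Convert departure to UTC: 07:39 + 4:00 = 11:39 UTC on Jan 11.
Add 13 hours and 22 minutes leg 1 → 01:01 UTC (Jan 12).
Add 6 hours and 55 minutes layover in Dhaka → 07:56 UTC.
Add 13 hours and 30 minutes leg 2 → 21:26 UTC.
Add 3 hours and 27 minutes layover in Anchorage → 00:53 UTC (Jan 13).
Add 5 hours 58 minutes leg 3 → 06:51 UTC.
Add 6 hours and 30 minutes layover in Bucharest → 13:21 UTC.
Add 10 hours 18 minutes leg 4 → 23:39 UTC.
Nairobi is UTC+3:00, so local arrival = 23:39 + 3:00 = 02:39 on Jan 14.

02:39 on January 14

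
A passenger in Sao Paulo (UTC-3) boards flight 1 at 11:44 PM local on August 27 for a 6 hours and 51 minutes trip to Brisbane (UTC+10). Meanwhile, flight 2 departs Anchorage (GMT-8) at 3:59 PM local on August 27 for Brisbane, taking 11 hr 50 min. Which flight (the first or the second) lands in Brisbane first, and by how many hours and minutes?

the first, by 2 hours 14 minutes

Flight 1 in UTC: 11:44 PM + 3:00 = 2:44 AM on Aug 28.
+6 hours 51 minutes → arrive 9:35 AM UTC on Aug 28.
Flight 2 in UTC: 3:59 PM + 8:00 = 11:59 PM on Aug 27.
+11 hours 50 minutes → arrive 11:49 AM UTC on Aug 28.
Flight 1 lands earlier by 2 hours 14 minutes.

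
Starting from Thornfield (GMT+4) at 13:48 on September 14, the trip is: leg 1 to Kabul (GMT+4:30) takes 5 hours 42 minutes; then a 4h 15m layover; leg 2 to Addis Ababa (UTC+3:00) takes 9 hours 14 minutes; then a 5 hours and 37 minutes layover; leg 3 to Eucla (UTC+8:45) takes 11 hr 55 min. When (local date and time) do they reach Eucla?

Convert departure to UTC: 13:48 − 4:00 = 09:48 UTC on Sep 14.
Add 5 hours 42 minutes leg 1 → 15:30 UTC.
Add 4 hours 15 minutes layover in Kabul → 19:45 UTC.
Add 9 hours and 14 minutes leg 2 → 04:59 UTC (Sep 15).
Add 5 hours 37 minutes layover in Addis Ababa → 10:36 UTC.
Add 11 hours and 55 minutes leg 3 → 22:31 UTC.
Eucla is UTC+8:45, so local arrival = 22:31 + 8:45 = 07:16 on Sep 16.

07:16 on September 16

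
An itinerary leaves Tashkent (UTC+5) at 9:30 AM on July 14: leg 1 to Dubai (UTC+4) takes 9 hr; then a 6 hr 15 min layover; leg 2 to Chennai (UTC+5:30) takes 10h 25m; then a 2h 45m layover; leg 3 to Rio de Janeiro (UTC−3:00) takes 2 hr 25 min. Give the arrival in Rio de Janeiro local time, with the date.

Convert departure to UTC: 9:30 AM − 5:00 = 4:30 AM UTC on Jul 14.
Add 9 hours leg 1 → 1:30 PM UTC.
Add 6 hours and 15 minutes layover in Dubai → 7:45 PM UTC.
Add 10 hours 25 minutes leg 2 → 6:10 AM UTC (Jul 15).
Add 2 hours 45 minutes layover in Chennai → 8:55 AM UTC.
Add 2 hours 25 minutes leg 3 → 11:20 AM UTC.
Rio de Janeiro is UTC−3:00, so local arrival = 11:20 AM − 3:00 = 8:20 AM on Jul 15.

8:20 AM on Jul 15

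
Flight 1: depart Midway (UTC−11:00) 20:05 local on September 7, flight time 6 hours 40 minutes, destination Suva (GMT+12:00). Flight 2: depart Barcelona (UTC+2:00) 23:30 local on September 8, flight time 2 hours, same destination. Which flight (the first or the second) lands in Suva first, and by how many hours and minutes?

Flight 1 in UTC: 20:05 + 11:00 = 07:05 on Sep 8.
+6 hours and 40 minutes → arrive 13:45 UTC on Sep 8.
Flight 2 in UTC: 23:30 − 2:00 = 21:30 on Sep 8.
+2 hours → arrive 23:30 UTC on Sep 8.
Flight 1 lands earlier by 9 hours 45 minutes.

the first, by 9 hours 45 minutes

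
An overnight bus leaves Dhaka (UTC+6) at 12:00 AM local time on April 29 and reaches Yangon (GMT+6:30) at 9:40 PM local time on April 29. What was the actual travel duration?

Departure in UTC: 12:00 AM − 6:00 = 6:00 PM on Apr 28.
Arrival in UTC: 9:40 PM − 6:30 = 3:10 PM on Apr 29.
Elapsed = 3:10 PM − 6:00 PM (+1 day) = 21 hours 10 minutes.

21 hours 10 minutes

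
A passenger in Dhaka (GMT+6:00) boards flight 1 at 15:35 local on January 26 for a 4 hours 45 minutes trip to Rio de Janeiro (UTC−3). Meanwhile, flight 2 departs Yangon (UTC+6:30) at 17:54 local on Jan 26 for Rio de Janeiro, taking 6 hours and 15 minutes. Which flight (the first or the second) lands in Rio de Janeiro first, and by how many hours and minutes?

the first, by 3 hours 19 minutes

Flight 1 in UTC: 15:35 − 6:00 = 09:35 on Jan 26.
+4 hours and 45 minutes → arrive 14:20 UTC on Jan 26.
Flight 2 in UTC: 17:54 − 6:30 = 11:24 on Jan 26.
+6 hours 15 minutes → arrive 17:39 UTC on Jan 26.
Flight 1 lands earlier by 3 hours 19 minutes.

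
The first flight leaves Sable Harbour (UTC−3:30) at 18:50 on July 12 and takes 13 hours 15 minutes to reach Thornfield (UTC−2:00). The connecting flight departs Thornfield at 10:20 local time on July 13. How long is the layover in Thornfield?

Convert departure to UTC: 18:50 + 3:30 = 22:20 UTC on Jul 12.
Add 13 hours and 15 minutes flight time → 11:35 UTC (Jul 13).
Thornfield is UTC−2:00, so local arrival = 11:35 − 2:00 = 09:35 on Jul 13.
Layover = 10:20 − 09:35 = 45 minutes.

45 minutes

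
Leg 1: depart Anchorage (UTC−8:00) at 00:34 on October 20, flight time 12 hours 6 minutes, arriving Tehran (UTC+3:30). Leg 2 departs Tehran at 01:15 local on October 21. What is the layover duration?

1 hour 5 minutes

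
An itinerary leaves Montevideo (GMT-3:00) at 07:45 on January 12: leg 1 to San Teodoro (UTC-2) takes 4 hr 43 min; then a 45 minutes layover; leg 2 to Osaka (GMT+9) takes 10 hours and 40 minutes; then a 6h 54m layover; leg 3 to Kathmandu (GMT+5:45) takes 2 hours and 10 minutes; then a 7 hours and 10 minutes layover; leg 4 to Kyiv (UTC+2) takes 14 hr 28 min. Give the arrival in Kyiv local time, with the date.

Convert departure to UTC: 07:45 + 3:00 = 10:45 UTC on Jan 12.
Add 4 hours and 43 minutes leg 1 → 15:28 UTC.
Add 45 minutes layover in San Teodoro → 16:13 UTC.
Add 10 hours and 40 minutes leg 2 → 02:53 UTC (Jan 13).
Add 6 hours and 54 minutes layover in Osaka → 09:47 UTC.
Add 2 hours 10 minutes leg 3 → 11:57 UTC.
Add 7 hours and 10 minutes layover in Kathmandu → 19:07 UTC.
Add 14 hours and 28 minutes leg 4 → 09:35 UTC (Jan 14).
Kyiv is UTC+2:00, so local arrival = 09:35 + 2:00 = 11:35 on Jan 14.

11:35 on January 14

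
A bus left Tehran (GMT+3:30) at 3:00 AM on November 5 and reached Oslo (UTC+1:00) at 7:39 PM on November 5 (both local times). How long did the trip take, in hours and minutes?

19 hours 9 minutes

Departure in UTC: 3:00 AM − 3:30 = 11:30 PM on Nov 4.
Arrival in UTC: 7:39 PM − 1:00 = 6:39 PM on Nov 5.
Elapsed = 6:39 PM − 11:30 PM (+1 day) = 19 hours 9 minutes.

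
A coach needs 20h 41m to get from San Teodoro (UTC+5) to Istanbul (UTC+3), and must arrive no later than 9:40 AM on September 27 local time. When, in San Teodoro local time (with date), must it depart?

2:59 PM on September 26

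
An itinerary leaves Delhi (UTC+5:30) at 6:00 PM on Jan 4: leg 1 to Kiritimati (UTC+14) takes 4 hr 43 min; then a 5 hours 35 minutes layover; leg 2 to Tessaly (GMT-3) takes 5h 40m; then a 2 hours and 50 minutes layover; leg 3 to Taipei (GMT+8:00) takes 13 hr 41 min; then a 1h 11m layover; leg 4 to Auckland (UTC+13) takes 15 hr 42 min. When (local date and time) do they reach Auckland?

Convert departure to UTC: 6:00 PM − 5:30 = 12:30 PM UTC on Jan 4.
Add 4 hours and 43 minutes leg 1 → 5:13 PM UTC.
Add 5 hours and 35 minutes layover in Kiritimati → 10:48 PM UTC.
Add 5 hours and 40 minutes leg 2 → 4:28 AM UTC (Jan 5).
Add 2 hours 50 minutes layover in Tessaly → 7:18 AM UTC.
Add 13 hours 41 minutes leg 3 → 8:59 PM UTC.
Add 1 hour 11 minutes layover in Taipei → 10:10 PM UTC.
Add 15 hours and 42 minutes leg 4 → 1:52 PM UTC (Jan 6).
Auckland is UTC+13:00, so local arrival = 1:52 PM + 13:00 = 2:52 AM on Jan 7.

2:52 AM on Jan 7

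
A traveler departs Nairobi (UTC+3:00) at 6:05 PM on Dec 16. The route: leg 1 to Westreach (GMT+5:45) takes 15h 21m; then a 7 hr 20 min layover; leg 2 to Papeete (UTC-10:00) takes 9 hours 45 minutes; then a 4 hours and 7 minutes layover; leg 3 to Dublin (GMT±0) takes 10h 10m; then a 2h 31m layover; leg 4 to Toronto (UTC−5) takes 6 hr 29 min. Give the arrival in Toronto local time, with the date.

5:48 PM on Dec 18

Convert departure to UTC: 6:05 PM − 3:00 = 3:05 PM UTC on Dec 16.
Add 15 hours and 21 minutes leg 1 → 6:26 AM UTC (Dec 17).
Add 7 hours 20 minutes layover in Westreach → 1:46 PM UTC.
Add 9 hours and 45 minutes leg 2 → 11:31 PM UTC.
Add 4 hours and 7 minutes layover in Papeete → 3:38 AM UTC (Dec 18).
Add 10 hours 10 minutes leg 3 → 1:48 PM UTC.
Add 2 hours and 31 minutes layover in Dublin → 4:19 PM UTC.
Add 6 hours and 29 minutes leg 4 → 10:48 PM UTC.
Toronto is UTC−5:00, so local arrival = 10:48 PM − 5:00 = 5:48 PM on Dec 18.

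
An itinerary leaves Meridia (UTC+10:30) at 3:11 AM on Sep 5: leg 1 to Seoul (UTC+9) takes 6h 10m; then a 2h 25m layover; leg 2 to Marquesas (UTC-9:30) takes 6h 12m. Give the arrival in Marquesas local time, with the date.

Convert departure to UTC: 3:11 AM − 10:30 = 4:41 PM UTC on Sep 4.
Add 6 hours and 10 minutes leg 1 → 10:51 PM UTC.
Add 2 hours 25 minutes layover in Seoul → 1:16 AM UTC (Sep 5).
Add 6 hours 12 minutes leg 2 → 7:28 AM UTC.
Marquesas is UTC−9:30, so local arrival = 7:28 AM − 9:30 = 9:58 PM on Sep 4.

9:58 PM on September 4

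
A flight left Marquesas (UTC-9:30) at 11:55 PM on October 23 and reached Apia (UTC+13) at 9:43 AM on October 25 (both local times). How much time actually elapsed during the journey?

Departure in UTC: 11:55 PM + 9:30 = 9:25 AM on Oct 24.
Arrival in UTC: 9:43 AM − 13:00 = 8:43 PM on Oct 24.
Elapsed = 8:43 PM − 9:25 AM = 11 hours 18 minutes.

11 hours 18 minutes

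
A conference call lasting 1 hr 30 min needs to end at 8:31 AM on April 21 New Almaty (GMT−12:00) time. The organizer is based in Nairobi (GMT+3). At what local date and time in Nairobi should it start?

10:01 PM on April 21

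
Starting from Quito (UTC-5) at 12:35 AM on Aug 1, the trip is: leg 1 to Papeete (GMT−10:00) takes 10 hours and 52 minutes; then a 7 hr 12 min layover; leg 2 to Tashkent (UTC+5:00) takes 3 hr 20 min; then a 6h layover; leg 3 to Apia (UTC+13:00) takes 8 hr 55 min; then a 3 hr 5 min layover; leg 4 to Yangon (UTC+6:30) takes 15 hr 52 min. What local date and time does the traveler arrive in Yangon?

7:21 PM on August 3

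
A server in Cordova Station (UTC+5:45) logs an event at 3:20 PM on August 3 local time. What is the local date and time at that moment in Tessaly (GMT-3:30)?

6:05 AM on August 3

In UTC: 3:20 PM − 5:45 = 9:35 AM on Aug 3.
Tessaly is UTC−3:30: 9:35 AM − 3:30 = 6:05 AM on Aug 3.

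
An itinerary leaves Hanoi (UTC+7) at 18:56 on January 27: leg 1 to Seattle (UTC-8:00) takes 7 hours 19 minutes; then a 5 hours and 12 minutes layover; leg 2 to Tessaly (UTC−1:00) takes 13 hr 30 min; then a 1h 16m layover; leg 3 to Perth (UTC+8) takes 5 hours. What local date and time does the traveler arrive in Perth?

04:13 on January 29

Convert departure to UTC: 18:56 − 7:00 = 11:56 UTC on Jan 27.
Add 7 hours and 19 minutes leg 1 → 19:15 UTC.
Add 5 hours 12 minutes layover in Seattle → 00:27 UTC (Jan 28).
Add 13 hours 30 minutes leg 2 → 13:57 UTC.
Add 1 hour and 16 minutes layover in Tessaly → 15:13 UTC.
Add 5 hours leg 3 → 20:13 UTC.
Perth is UTC+8:00, so local arrival = 20:13 + 8:00 = 04:13 on Jan 29.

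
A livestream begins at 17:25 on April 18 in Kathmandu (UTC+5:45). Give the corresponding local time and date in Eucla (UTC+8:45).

20:25 on April 18

Eucla is 3:00 ahead of Kathmandu.
Shift by the zone difference: 17:25 + 3:00 = 20:25 on Apr 18 in Eucla.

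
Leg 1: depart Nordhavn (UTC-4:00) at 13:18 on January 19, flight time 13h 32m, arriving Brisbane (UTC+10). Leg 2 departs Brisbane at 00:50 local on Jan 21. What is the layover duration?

Convert departure to UTC: 13:18 + 4:00 = 17:18 UTC on Jan 19.
Add 13 hours and 32 minutes flight time → 06:50 UTC (Jan 20).
Brisbane is UTC+10:00, so local arrival = 06:50 + 10:00 = 16:50 on Jan 20.
Layover = 00:50 − 16:50 (+1 day) = 8 hours.

8 hours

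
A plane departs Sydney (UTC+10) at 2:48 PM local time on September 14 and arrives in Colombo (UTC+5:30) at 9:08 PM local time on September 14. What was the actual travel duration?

10 hours 50 minutes

Departure in UTC: 2:48 PM − 10:00 = 4:48 AM on Sep 14.
Arrival in UTC: 9:08 PM − 5:30 = 3:38 PM on Sep 14.
Elapsed = 3:38 PM − 4:48 AM = 10 hours 50 minutes.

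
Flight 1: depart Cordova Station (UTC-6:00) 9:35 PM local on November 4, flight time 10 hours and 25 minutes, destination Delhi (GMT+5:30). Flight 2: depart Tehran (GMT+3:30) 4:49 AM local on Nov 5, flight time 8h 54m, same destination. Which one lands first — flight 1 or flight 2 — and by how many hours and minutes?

the second, by 3 hours 47 minutes

Flight 1 in UTC: 9:35 PM + 6:00 = 3:35 AM on Nov 5.
+10 hours 25 minutes → arrive 2:00 PM UTC on Nov 5.
Flight 2 in UTC: 4:49 AM − 3:30 = 1:19 AM on Nov 5.
+8 hours and 54 minutes → arrive 10:13 AM UTC on Nov 5.
Flight 2 lands earlier by 3 hours 47 minutes.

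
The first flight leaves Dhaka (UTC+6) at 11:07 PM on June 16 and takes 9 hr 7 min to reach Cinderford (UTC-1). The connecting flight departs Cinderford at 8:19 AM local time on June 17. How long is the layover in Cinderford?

Convert departure to UTC: 11:07 PM − 6:00 = 5:07 PM UTC on Jun 16.
Add 9 hours 7 minutes flight time → 2:14 AM UTC (Jun 17).
Cinderford is UTC−1:00, so local arrival = 2:14 AM − 1:00 = 1:14 AM on Jun 17.
Layover = 8:19 AM − 1:14 AM = 7 hours 5 minutes.

7 hours 5 minutes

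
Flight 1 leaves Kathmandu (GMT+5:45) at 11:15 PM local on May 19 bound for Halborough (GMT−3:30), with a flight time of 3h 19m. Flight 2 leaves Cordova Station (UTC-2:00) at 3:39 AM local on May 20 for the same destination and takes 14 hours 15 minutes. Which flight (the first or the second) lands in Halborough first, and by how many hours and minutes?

the first, by 23 hours 5 minutes

Flight 1 in UTC: 11:15 PM − 5:45 = 5:30 PM on May 19.
+3 hours and 19 minutes → arrive 8:49 PM UTC on May 19.
Flight 2 in UTC: 3:39 AM + 2:00 = 5:39 AM on May 20.
+14 hours 15 minutes → arrive 7:54 PM UTC on May 20.
Flight 1 lands earlier by 23 hours 5 minutes.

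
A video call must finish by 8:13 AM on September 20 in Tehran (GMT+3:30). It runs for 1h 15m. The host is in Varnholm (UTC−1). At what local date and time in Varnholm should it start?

2:28 AM on September 20

Target end time in UTC: 8:13 AM − 3:30 = 4:43 AM on Sep 20.
Subtract 1 hour and 15 minutes → start 3:28 AM UTC on Sep 20.
Varnholm is UTC−1:00: 3:28 AM − 1:00 = 2:28 AM on Sep 20.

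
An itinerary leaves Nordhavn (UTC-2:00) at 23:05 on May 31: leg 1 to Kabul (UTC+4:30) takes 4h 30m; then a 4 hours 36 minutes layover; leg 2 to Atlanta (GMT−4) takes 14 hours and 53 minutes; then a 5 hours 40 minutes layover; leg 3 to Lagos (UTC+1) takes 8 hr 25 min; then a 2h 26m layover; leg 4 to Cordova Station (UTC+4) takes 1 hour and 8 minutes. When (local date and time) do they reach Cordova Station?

22:43 on June 2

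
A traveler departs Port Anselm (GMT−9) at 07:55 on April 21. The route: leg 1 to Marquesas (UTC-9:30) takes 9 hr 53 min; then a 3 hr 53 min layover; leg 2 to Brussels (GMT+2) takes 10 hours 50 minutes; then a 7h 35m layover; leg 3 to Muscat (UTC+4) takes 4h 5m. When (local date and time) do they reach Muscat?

Convert departure to UTC: 07:55 + 9:00 = 16:55 UTC on Apr 21.
Add 9 hours and 53 minutes leg 1 → 02:48 UTC (Apr 22).
Add 3 hours 53 minutes layover in Marquesas → 06:41 UTC.
Add 10 hours and 50 minutes leg 2 → 17:31 UTC.
Add 7 hours 35 minutes layover in Brussels → 01:06 UTC (Apr 23).
Add 4 hours 5 minutes leg 3 → 05:11 UTC.
Muscat is UTC+4:00, so local arrival = 05:11 + 4:00 = 09:11 on Apr 23.

09:11 on April 23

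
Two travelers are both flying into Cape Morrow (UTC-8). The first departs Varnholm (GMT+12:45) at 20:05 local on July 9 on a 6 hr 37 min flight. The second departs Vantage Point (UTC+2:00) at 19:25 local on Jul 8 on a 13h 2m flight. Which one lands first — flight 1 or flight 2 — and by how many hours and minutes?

Flight 1 in UTC: 20:05 − 12:45 = 07:20 on Jul 9.
+6 hours 37 minutes → arrive 13:57 UTC on Jul 9.
Flight 2 in UTC: 19:25 − 2:00 = 17:25 on Jul 8.
+13 hours and 2 minutes → arrive 06:27 UTC on Jul 9.
Flight 2 lands earlier by 7 hours 30 minutes.

the second, by 7 hours 30 minutes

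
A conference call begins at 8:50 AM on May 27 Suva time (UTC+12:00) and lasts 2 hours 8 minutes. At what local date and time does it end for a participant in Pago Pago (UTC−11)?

11:58 AM on May 26

Convert start to UTC: 8:50 AM − 12:00 = 8:50 PM UTC on May 26.
Add 2 hours and 8 minutes duration → 10:58 PM UTC.
Pago Pago is UTC−11:00, so local end time = 10:58 PM − 11:00 = 11:58 AM on May 26.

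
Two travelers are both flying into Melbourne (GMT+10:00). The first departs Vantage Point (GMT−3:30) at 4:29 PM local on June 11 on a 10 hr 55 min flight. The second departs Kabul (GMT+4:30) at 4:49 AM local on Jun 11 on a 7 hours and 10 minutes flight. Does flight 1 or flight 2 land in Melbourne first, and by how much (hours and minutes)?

Flight 1 in UTC: 4:29 PM + 3:30 = 7:59 PM on Jun 11.
+10 hours 55 minutes → arrive 6:54 AM UTC on Jun 12.
Flight 2 in UTC: 4:49 AM − 4:30 = 12:19 AM on Jun 11.
+7 hours 10 minutes → arrive 7:29 AM UTC on Jun 11.
Flight 2 lands earlier by 23 hours 25 minutes.

the second, by 23 hours 25 minutes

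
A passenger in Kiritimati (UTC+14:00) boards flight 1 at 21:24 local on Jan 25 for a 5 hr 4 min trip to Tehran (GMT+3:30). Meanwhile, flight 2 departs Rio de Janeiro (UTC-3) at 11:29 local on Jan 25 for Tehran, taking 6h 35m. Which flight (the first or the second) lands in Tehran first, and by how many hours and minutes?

the first, by 8 hours 36 minutes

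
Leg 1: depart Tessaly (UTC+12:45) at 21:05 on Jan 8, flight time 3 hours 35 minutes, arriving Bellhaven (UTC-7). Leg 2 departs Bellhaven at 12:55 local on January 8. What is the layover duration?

Convert departure to UTC: 21:05 − 12:45 = 08:20 UTC on Jan 8.
Add 3 hours and 35 minutes flight time → 11:55 UTC.
Bellhaven is UTC−7:00, so local arrival = 11:55 − 7:00 = 04:55 on Jan 8.
Layover = 12:55 − 04:55 = 8 hours.

8 hours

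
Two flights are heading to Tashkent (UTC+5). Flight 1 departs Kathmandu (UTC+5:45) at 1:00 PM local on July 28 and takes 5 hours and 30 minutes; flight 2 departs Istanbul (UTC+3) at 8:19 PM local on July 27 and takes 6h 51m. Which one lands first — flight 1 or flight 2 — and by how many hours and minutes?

the second, by 12 hours 35 minutes

Flight 1 in UTC: 1:00 PM − 5:45 = 7:15 AM on Jul 28.
+5 hours 30 minutes → arrive 12:45 PM UTC on Jul 28.
Flight 2 in UTC: 8:19 PM − 3:00 = 5:19 PM on Jul 27.
+6 hours and 51 minutes → arrive 12:10 AM UTC on Jul 28.
Flight 2 lands earlier by 12 hours 35 minutes.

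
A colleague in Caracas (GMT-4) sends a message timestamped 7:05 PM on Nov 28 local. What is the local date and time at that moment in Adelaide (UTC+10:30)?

9:35 AM on Nov 29

In UTC: 7:05 PM + 4:00 = 11:05 PM on Nov 28.
Adelaide is UTC+10:30: 11:05 PM + 10:30 = 9:35 AM on Nov 29.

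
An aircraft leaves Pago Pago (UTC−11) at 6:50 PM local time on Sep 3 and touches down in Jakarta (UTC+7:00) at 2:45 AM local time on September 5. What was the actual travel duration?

Jakarta is 18:00 ahead of Pago Pago.
Clock-face elapsed time (ignoring zones) is 31 hours 55 minutes.
Actual elapsed = 31 hours 55 minutes − 18:00 = 13 hours 55 minutes.

13 hours 55 minutes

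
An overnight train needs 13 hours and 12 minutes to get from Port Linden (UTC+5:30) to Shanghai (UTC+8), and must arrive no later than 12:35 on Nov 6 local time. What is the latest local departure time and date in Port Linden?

Target arrival in UTC: 12:35 − 8:00 = 04:35 on Nov 6.
Subtract 13 hours 12 minutes → departure 15:23 UTC on Nov 5.
Port Linden is UTC+5:30: 15:23 + 5:30 = 20:53 on Nov 5.

20:53 on November 5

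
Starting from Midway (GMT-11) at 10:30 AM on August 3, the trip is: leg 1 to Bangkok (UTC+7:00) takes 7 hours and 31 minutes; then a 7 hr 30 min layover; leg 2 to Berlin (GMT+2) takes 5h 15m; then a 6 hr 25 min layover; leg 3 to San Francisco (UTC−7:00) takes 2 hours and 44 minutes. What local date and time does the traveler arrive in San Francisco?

Convert departure to UTC: 10:30 AM + 11:00 = 9:30 PM UTC on Aug 3.
Add 7 hours and 31 minutes leg 1 → 5:01 AM UTC (Aug 4).
Add 7 hours and 30 minutes layover in Bangkok → 12:31 PM UTC.
Add 5 hours and 15 minutes leg 2 → 5:46 PM UTC.
Add 6 hours and 25 minutes layover in Berlin → 12:11 AM UTC (Aug 5).
Add 2 hours and 44 minutes leg 3 → 2:55 AM UTC.
San Francisco is UTC−7:00, so local arrival = 2:55 AM − 7:00 = 7:55 PM on Aug 4.

7:55 PM on August 4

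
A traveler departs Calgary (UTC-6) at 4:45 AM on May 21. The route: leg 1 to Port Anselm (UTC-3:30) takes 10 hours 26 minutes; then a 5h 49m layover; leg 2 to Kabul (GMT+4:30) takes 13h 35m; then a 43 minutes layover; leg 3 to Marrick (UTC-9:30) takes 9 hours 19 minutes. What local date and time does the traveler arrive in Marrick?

5:07 PM on May 22

Convert departure to UTC: 4:45 AM + 6:00 = 10:45 AM UTC on May 21.
Add 10 hours and 26 minutes leg 1 → 9:11 PM UTC.
Add 5 hours 49 minutes layover in Port Anselm → 3:00 AM UTC (May 22).
Add 13 hours 35 minutes leg 2 → 4:35 PM UTC.
Add 43 minutes layover in Kabul → 5:18 PM UTC.
Add 9 hours and 19 minutes leg 3 → 2:37 AM UTC (May 23).
Marrick is UTC−9:30, so local arrival = 2:37 AM − 9:30 = 5:07 PM on May 22.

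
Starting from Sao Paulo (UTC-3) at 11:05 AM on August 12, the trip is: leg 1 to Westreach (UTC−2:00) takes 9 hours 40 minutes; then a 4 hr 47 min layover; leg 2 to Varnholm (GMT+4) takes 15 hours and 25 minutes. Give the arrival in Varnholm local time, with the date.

Convert departure to UTC: 11:05 AM + 3:00 = 2:05 PM UTC on Aug 12.
Add 9 hours 40 minutes leg 1 → 11:45 PM UTC.
Add 4 hours and 47 minutes layover in Westreach → 4:32 AM UTC (Aug 13).
Add 15 hours and 25 minutes leg 2 → 7:57 PM UTC.
Varnholm is UTC+4:00, so local arrival = 7:57 PM + 4:00 = 11:57 PM on Aug 13.

11:57 PM on August 13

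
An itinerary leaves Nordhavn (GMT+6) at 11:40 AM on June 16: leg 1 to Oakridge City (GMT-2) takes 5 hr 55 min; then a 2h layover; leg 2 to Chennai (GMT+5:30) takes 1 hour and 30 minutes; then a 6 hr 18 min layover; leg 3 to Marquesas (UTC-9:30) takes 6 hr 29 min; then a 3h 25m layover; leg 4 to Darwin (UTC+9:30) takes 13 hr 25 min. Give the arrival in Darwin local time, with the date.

Convert departure to UTC: 11:40 AM − 6:00 = 5:40 AM UTC on Jun 16.
Add 5 hours and 55 minutes leg 1 → 11:35 AM UTC.
Add 2 hours layover in Oakridge City → 1:35 PM UTC.
Add 1 hour and 30 minutes leg 2 → 3:05 PM UTC.
Add 6 hours 18 minutes layover in Chennai → 9:23 PM UTC.
Add 6 hours 29 minutes leg 3 → 3:52 AM UTC (Jun 17).
Add 3 hours and 25 minutes layover in Marquesas → 7:17 AM UTC.
Add 13 hours and 25 minutes leg 4 → 8:42 PM UTC.
Darwin is UTC+9:30, so local arrival = 8:42 PM + 9:30 = 6:12 AM on Jun 18.

6:12 AM on June 18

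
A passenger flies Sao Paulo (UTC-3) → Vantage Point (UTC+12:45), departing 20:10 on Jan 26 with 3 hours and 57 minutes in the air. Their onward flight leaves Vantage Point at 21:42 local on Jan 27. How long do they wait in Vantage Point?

Convert departure to UTC: 20:10 + 3:00 = 23:10 UTC on Jan 26.
Add 3 hours and 57 minutes flight time → 03:07 UTC (Jan 27).
Vantage Point is UTC+12:45, so local arrival = 03:07 + 12:45 = 15:52 on Jan 27.
Layover = 21:42 − 15:52 = 5 hours 50 minutes.

5 hours 50 minutes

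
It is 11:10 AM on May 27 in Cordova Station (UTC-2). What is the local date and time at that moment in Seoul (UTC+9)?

Seoul is 11:00 ahead of Cordova Station.
Shift by the zone difference: 11:10 AM + 11:00 = 10:10 PM on May 27 in Seoul.

10:10 PM on May 27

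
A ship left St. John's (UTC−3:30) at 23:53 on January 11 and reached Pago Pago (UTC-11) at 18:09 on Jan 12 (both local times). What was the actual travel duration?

25 hours 46 minutes

Departure in UTC: 23:53 + 3:30 = 03:23 on Jan 12.
Arrival in UTC: 18:09 + 11:00 = 05:09 on Jan 13.
Elapsed = 05:09 − 03:23 (+1 day) = 25 hours 46 minutes.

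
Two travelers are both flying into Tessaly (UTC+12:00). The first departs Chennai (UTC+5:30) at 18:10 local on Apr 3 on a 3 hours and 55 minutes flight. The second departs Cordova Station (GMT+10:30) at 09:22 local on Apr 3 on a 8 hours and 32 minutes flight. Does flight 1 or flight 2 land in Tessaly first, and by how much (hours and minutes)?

Flight 1 in UTC: 18:10 − 5:30 = 12:40 on Apr 3.
+3 hours 55 minutes → arrive 16:35 UTC on Apr 3.
Flight 2 in UTC: 09:22 − 10:30 = 22:52 on Apr 2.
+8 hours and 32 minutes → arrive 07:24 UTC on Apr 3.
Flight 2 lands earlier by 9 hours 11 minutes.

the second, by 9 hours 11 minutes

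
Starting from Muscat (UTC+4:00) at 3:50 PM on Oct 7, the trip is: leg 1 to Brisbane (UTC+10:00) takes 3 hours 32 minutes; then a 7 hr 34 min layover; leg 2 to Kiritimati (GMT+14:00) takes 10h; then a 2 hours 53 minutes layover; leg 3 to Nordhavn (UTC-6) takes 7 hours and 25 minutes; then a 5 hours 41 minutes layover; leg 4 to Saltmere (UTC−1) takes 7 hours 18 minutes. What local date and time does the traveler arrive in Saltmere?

Convert departure to UTC: 3:50 PM − 4:00 = 11:50 AM UTC on Oct 7.
Add 3 hours and 32 minutes leg 1 → 3:22 PM UTC.
Add 7 hours 34 minutes layover in Brisbane → 10:56 PM UTC.
Add 10 hours leg 2 → 8:56 AM UTC (Oct 8).
Add 2 hours and 53 minutes layover in Kiritimati → 11:49 AM UTC.
Add 7 hours 25 minutes leg 3 → 7:14 PM UTC.
Add 5 hours 41 minutes layover in Nordhavn → 12:55 AM UTC (Oct 9).
Add 7 hours 18 minutes leg 4 → 8:13 AM UTC.
Saltmere is UTC−1:00, so local arrival = 8:13 AM − 1:00 = 7:13 AM on Oct 9.

7:13 AM on October 9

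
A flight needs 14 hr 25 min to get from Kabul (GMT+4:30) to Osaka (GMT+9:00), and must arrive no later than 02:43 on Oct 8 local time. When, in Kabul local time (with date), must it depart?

Target arrival in UTC: 02:43 − 9:00 = 17:43 on Oct 7.
Subtract 14 hours 25 minutes → departure 03:18 UTC on Oct 7.
Kabul is UTC+4:30: 03:18 + 4:30 = 07:48 on Oct 7.

07:48 on October 7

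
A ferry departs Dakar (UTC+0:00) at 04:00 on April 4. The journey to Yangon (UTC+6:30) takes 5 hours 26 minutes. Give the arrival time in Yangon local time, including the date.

Dakar is at UTC+0, so departure is already 04:00 UTC on Apr 4.
Add 5 hours and 26 minutes travel time → 09:26 UTC.
Yangon is UTC+6:30, so local arrival = 09:26 + 6:30 = 15:56 on Apr 4.

15:56 on April 4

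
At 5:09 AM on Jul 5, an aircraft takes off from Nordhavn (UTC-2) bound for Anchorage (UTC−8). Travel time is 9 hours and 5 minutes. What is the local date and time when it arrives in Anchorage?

8:14 AM on July 5

Convert departure to UTC: 5:09 AM + 2:00 = 7:09 AM UTC on Jul 5.
Add 9 hours and 5 minutes travel time → 4:14 PM UTC.
Anchorage is UTC−8:00, so local arrival = 4:14 PM − 8:00 = 8:14 AM on Jul 5.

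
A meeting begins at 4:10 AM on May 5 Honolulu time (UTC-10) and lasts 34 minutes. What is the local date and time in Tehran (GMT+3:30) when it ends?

6:14 PM on May 5

Convert start to UTC: 4:10 AM + 10:00 = 2:10 PM UTC on May 5.
Add 34 minutes duration → 2:44 PM UTC.
Tehran is UTC+3:30, so local end time = 2:44 PM + 3:30 = 6:14 PM on May 5.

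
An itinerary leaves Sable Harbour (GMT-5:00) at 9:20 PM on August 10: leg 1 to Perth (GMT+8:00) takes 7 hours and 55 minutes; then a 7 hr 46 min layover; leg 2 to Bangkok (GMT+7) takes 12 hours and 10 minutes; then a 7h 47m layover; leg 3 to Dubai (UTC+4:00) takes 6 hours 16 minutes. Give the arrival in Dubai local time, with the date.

Convert departure to UTC: 9:20 PM + 5:00 = 2:20 AM UTC on Aug 11.
Add 7 hours and 55 minutes leg 1 → 10:15 AM UTC.
Add 7 hours 46 minutes layover in Perth → 6:01 PM UTC.
Add 12 hours 10 minutes leg 2 → 6:11 AM UTC (Aug 12).
Add 7 hours 47 minutes layover in Bangkok → 1:58 PM UTC.
Add 6 hours and 16 minutes leg 3 → 8:14 PM UTC.
Dubai is UTC+4:00, so local arrival = 8:14 PM + 4:00 = 12:14 AM on Aug 13.

12:14 AM on August 13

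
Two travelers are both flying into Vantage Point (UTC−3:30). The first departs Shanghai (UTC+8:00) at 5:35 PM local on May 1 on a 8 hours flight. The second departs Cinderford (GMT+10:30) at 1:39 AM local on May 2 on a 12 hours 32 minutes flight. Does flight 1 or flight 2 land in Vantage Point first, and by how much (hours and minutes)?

the first, by 10 hours 6 minutes

Flight 1 in UTC: 5:35 PM − 8:00 = 9:35 AM on May 1.
+8 hours → arrive 5:35 PM UTC on May 1.
Flight 2 in UTC: 1:39 AM − 10:30 = 3:09 PM on May 1.
+12 hours and 32 minutes → arrive 3:41 AM UTC on May 2.
Flight 1 lands earlier by 10 hours 6 minutes.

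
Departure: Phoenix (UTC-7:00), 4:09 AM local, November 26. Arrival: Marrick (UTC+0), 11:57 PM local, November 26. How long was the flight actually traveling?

Departure in UTC: 4:09 AM + 7:00 = 11:09 AM on Nov 26.
Arrival is already UTC: 11:57 PM on Nov 26.
Elapsed = 11:57 PM − 11:09 AM = 12 hours 48 minutes.

12 hours 48 minutes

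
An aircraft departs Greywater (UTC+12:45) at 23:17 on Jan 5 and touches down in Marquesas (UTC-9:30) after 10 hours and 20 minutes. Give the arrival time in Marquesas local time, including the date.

11:22 on Jan 5

Convert departure to UTC: 23:17 − 12:45 = 10:32 UTC on Jan 5.
Add 10 hours and 20 minutes travel time → 20:52 UTC.
Marquesas is UTC−9:30, so local arrival = 20:52 − 9:30 = 11:22 on Jan 5.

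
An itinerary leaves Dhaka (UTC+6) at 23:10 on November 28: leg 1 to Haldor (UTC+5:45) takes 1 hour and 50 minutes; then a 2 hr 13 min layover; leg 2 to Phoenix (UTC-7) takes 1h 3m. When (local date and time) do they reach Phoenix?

15:16 on Nov 28

Convert departure to UTC: 23:10 − 6:00 = 17:10 UTC on Nov 28.
Add 1 hour and 50 minutes leg 1 → 19:00 UTC.
Add 2 hours and 13 minutes layover in Haldor → 21:13 UTC.
Add 1 hour 3 minutes leg 2 → 22:16 UTC.
Phoenix is UTC−7:00, so local arrival = 22:16 − 7:00 = 15:16 on Nov 28.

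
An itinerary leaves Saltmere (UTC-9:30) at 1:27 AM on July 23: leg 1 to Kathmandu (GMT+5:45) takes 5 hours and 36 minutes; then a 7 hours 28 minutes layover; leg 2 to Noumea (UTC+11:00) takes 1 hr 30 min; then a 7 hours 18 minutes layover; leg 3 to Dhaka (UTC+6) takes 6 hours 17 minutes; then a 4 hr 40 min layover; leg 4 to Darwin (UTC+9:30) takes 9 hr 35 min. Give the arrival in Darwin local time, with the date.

2:51 PM on July 25

Convert departure to UTC: 1:27 AM + 9:30 = 10:57 AM UTC on Jul 23.
Add 5 hours and 36 minutes leg 1 → 4:33 PM UTC.
Add 7 hours and 28 minutes layover in Kathmandu → 12:01 AM UTC (Jul 24).
Add 1 hour and 30 minutes leg 2 → 1:31 AM UTC.
Add 7 hours 18 minutes layover in Noumea → 8:49 AM UTC.
Add 6 hours 17 minutes leg 3 → 3:06 PM UTC.
Add 4 hours 40 minutes layover in Dhaka → 7:46 PM UTC.
Add 9 hours 35 minutes leg 4 → 5:21 AM UTC (Jul 25).
Darwin is UTC+9:30, so local arrival = 5:21 AM + 9:30 = 2:51 PM on Jul 25.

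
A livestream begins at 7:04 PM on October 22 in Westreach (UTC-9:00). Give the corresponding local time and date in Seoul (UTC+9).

Seoul is 18:00 ahead of Westreach.
Shift by the zone difference: 7:04 PM + 18:00 = 1:04 PM on Oct 23 in Seoul.

1:04 PM on Oct 23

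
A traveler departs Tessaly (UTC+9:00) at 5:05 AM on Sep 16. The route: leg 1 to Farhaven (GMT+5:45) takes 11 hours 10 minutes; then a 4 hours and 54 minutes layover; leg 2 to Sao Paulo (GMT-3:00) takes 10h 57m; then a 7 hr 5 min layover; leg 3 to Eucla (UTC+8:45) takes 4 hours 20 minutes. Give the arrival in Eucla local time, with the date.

7:16 PM on September 17

Convert departure to UTC: 5:05 AM − 9:00 = 8:05 PM UTC on Sep 15.
Add 11 hours 10 minutes leg 1 → 7:15 AM UTC (Sep 16).
Add 4 hours and 54 minutes layover in Farhaven → 12:09 PM UTC.
Add 10 hours and 57 minutes leg 2 → 11:06 PM UTC.
Add 7 hours and 5 minutes layover in Sao Paulo → 6:11 AM UTC (Sep 17).
Add 4 hours 20 minutes leg 3 → 10:31 AM UTC.
Eucla is UTC+8:45, so local arrival = 10:31 AM + 8:45 = 7:16 PM on Sep 17.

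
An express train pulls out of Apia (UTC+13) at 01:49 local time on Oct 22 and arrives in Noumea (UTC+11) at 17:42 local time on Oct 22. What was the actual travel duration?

Departure in UTC: 01:49 − 13:00 = 12:49 on Oct 21.
Arrival in UTC: 17:42 − 11:00 = 06:42 on Oct 22.
Elapsed = 06:42 − 12:49 (+1 day) = 17 hours 53 minutes.

17 hours 53 minutes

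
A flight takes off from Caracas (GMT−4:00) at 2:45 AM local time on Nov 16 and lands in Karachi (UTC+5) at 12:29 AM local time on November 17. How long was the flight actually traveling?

Departure in UTC: 2:45 AM + 4:00 = 6:45 AM on Nov 16.
Arrival in UTC: 12:29 AM − 5:00 = 7:29 PM on Nov 16.
Elapsed = 7:29 PM − 6:45 AM = 12 hours 44 minutes.

12 hours 44 minutes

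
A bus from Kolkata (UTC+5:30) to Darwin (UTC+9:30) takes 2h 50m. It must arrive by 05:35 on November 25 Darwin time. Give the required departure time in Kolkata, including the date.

22:45 on November 24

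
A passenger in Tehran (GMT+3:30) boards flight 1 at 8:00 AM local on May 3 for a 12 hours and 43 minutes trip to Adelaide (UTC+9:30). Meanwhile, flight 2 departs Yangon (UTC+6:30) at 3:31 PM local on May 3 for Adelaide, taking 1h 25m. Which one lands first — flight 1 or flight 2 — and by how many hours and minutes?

the second, by 6 hours 47 minutes

Flight 1 in UTC: 8:00 AM − 3:30 = 4:30 AM on May 3.
+12 hours and 43 minutes → arrive 5:13 PM UTC on May 3.
Flight 2 in UTC: 3:31 PM − 6:30 = 9:01 AM on May 3.
+1 hour and 25 minutes → arrive 10:26 AM UTC on May 3.
Flight 2 lands earlier by 6 hours 47 minutes.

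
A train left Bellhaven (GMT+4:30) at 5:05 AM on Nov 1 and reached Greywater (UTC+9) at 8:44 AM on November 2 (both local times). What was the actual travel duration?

23 hours 9 minutes

Greywater is 4:30 ahead of Bellhaven.
Clock-face elapsed time (ignoring zones) is 27 hours 39 minutes.
Actual elapsed = 27 hours 39 minutes − 4:30 = 23 hours 9 minutes.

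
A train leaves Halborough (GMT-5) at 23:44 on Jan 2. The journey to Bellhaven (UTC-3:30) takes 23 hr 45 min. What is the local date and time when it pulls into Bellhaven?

00:59 on Jan 4

Bellhaven is 1:30 ahead of Halborough.
After 23 hours and 45 minutes it is 23:29 (Jan 3) in Halborough.
Shift by the zone difference: 23:29 + 1:30 = 00:59 on Jan 4 in Bellhaven.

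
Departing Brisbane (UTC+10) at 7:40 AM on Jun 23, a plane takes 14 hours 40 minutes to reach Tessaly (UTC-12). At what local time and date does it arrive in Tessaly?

Tessaly is 22:00 behind Brisbane.
After 14 hours 40 minutes it is 10:20 PM in Brisbane.
Shift by the zone difference: 10:20 PM − 22:00 = 12:20 AM on Jun 23 in Tessaly.

12:20 AM on June 23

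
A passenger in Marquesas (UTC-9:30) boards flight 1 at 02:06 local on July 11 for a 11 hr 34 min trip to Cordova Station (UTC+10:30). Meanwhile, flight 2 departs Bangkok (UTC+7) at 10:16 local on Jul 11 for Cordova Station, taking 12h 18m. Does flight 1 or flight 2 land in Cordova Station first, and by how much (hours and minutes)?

Flight 1 in UTC: 02:06 + 9:30 = 11:36 on Jul 11.
+11 hours and 34 minutes → arrive 23:10 UTC on Jul 11.
Flight 2 in UTC: 10:16 − 7:00 = 03:16 on Jul 11.
+12 hours and 18 minutes → arrive 15:34 UTC on Jul 11.
Flight 2 lands earlier by 7 hours 36 minutes.

the second, by 7 hours 36 minutes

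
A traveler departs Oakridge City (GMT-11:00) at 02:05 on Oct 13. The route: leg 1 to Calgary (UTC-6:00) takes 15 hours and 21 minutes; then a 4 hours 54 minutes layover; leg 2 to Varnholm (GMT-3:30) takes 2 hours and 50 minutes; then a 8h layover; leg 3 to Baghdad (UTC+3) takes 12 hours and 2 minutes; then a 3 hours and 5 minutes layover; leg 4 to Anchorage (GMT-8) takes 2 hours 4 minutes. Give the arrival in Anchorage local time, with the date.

Convert departure to UTC: 02:05 + 11:00 = 13:05 UTC on Oct 13.
Add 15 hours 21 minutes leg 1 → 04:26 UTC (Oct 14).
Add 4 hours 54 minutes layover in Calgary → 09:20 UTC.
Add 2 hours and 50 minutes leg 2 → 12:10 UTC.
Add 8 hours layover in Varnholm → 20:10 UTC.
Add 12 hours 2 minutes leg 3 → 08:12 UTC (Oct 15).
Add 3 hours 5 minutes layover in Baghdad → 11:17 UTC.
Add 2 hours and 4 minutes leg 4 → 13:21 UTC.
Anchorage is UTC−8:00, so local arrival = 13:21 − 8:00 = 05:21 on Oct 15.

05:21 on October 15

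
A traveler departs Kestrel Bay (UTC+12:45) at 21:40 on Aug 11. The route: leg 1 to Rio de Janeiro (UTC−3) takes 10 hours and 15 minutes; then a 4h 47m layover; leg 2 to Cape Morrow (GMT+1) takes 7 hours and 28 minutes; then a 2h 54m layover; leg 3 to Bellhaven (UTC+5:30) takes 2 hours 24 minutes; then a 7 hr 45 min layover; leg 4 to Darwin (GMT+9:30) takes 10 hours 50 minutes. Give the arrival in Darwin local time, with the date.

Convert departure to UTC: 21:40 − 12:45 = 08:55 UTC on Aug 11.
Add 10 hours and 15 minutes leg 1 → 19:10 UTC.
Add 4 hours and 47 minutes layover in Rio de Janeiro → 23:57 UTC.
Add 7 hours 28 minutes leg 2 → 07:25 UTC (Aug 12).
Add 2 hours 54 minutes layover in Cape Morrow → 10:19 UTC.
Add 2 hours and 24 minutes leg 3 → 12:43 UTC.
Add 7 hours 45 minutes layover in Bellhaven → 20:28 UTC.
Add 10 hours 50 minutes leg 4 → 07:18 UTC (Aug 13).
Darwin is UTC+9:30, so local arrival = 07:18 + 9:30 = 16:48 on Aug 13.

16:48 on Aug 13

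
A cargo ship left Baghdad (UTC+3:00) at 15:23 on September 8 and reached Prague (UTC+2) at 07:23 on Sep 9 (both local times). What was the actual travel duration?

Prague is 1:00 behind Baghdad.
Clock-face elapsed time (ignoring zones) is 16 hours.
Actual elapsed = 16 hours + 1:00 = 17 hours.

17 hours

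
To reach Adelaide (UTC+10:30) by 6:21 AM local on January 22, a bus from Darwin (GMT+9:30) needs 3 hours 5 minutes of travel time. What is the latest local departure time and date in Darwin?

2:16 AM on January 22

Target arrival in UTC: 6:21 AM − 10:30 = 7:51 PM on Jan 21.
Subtract 3 hours 5 minutes → departure 4:46 PM UTC on Jan 21.
Darwin is UTC+9:30: 4:46 PM + 9:30 = 2:16 AM on Jan 22.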